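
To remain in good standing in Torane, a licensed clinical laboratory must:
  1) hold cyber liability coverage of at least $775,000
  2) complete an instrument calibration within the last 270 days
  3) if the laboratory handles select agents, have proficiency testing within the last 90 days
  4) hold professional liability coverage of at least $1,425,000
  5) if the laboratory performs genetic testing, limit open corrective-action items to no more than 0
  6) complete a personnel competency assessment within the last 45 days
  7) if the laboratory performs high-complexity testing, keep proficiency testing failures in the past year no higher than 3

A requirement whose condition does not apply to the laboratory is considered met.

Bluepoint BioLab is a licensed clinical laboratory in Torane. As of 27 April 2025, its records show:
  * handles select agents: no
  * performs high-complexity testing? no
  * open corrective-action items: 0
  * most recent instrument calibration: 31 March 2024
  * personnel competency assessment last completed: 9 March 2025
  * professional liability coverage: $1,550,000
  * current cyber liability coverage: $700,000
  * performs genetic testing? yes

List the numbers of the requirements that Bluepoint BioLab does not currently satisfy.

1. cyber liability coverage $700,000 < $775,000 → not met
2. instrument calibration 392 days ago vs limit 270 → not met
3. condition 'handles select agents' does not hold → requirement n/a → met
4. professional liability coverage $1,550,000 ≥ $1,425,000 → met
5. condition 'performs genetic testing' holds; open corrective-action items 0 ≤ 0 → met
6. personnel competency assessment 49 days ago vs limit 45 → not met
7. condition 'performs high-complexity testing' does not hold → requirement n/a → met
Not met: 1, 2, 6

1, 2, 6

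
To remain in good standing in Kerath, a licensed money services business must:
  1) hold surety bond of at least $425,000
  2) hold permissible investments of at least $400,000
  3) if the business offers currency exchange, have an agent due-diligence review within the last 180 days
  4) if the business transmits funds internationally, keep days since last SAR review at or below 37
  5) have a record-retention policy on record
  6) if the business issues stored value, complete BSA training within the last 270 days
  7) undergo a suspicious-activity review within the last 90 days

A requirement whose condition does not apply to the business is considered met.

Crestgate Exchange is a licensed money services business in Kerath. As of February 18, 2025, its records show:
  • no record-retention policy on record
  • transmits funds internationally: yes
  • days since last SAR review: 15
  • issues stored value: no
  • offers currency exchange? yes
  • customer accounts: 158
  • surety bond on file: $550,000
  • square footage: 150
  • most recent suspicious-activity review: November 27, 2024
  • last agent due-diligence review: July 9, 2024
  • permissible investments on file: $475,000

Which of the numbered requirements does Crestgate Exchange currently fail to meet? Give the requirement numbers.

1. surety bond $550,000 ≥ $425,000 → met
2. permissible investments $475,000 ≥ $400,000 → met
3. condition 'offers currency exchange' holds; agent due-diligence review 224 days ago vs limit 180 → not met
4. condition 'transmits funds internationally' holds; days since last SAR review 15 ≤ 37 → met
5. record-retention policy absent → not met
6. condition 'issues stored value' does not hold → requirement n/a → met
7. suspicious-activity review 83 days ago vs limit 90 → met
Not met: 3, 5

3, 5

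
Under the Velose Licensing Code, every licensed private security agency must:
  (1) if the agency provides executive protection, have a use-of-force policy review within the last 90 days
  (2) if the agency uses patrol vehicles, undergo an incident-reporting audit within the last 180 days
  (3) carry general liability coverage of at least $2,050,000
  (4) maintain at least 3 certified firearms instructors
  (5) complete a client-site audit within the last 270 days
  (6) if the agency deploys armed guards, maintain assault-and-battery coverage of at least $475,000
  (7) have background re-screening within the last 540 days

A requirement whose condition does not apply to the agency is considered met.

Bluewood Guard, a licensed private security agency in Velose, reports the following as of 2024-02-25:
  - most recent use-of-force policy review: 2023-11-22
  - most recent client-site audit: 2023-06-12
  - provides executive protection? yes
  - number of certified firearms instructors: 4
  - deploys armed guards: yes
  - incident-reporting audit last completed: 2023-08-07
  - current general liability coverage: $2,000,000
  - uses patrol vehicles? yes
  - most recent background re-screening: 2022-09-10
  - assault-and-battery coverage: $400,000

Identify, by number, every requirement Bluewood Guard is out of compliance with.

1, 2, 3, 6

1. condition 'provides executive protection' holds; use-of-force policy review 95 days ago vs limit 90 → not met
2. condition 'uses patrol vehicles' holds; incident-reporting audit 202 days ago vs limit 180 → not met
3. general liability coverage $2,000,000 < $2,050,000 → not met
4. certified firearms instructors 4 ≥ 3 → met
5. client-site audit 258 days ago vs limit 270 → met
6. condition 'deploys armed guards' holds; assault-and-battery coverage $400,000 < $475,000 → not met
7. background re-screening 533 days ago vs limit 540 → met
Not met: 1, 2, 3, 6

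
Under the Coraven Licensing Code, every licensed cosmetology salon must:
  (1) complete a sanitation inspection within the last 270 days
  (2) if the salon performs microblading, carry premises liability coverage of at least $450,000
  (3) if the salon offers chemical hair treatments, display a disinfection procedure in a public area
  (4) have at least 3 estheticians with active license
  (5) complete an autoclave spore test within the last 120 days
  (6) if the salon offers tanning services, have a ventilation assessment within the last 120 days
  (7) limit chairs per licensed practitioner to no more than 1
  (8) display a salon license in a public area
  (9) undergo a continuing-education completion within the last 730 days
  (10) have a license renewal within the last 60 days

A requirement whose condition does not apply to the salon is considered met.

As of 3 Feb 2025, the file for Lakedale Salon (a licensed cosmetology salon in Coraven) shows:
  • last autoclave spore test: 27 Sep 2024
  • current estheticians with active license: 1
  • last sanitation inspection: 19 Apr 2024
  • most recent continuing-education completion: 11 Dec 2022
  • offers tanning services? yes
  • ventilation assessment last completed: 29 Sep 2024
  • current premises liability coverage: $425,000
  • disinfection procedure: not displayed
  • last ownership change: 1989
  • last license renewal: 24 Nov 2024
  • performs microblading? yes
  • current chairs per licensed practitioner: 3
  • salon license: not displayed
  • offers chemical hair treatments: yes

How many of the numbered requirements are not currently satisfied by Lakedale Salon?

1. sanitation inspection 290 days ago vs limit 270 → not met
2. condition 'performs microblading' holds; premises liability coverage $425,000 < $450,000 → not met
3. condition 'offers chemical hair treatments' holds; disinfection procedure absent → not met
4. estheticians with active license 1 < 3 → not met
5. autoclave spore test 129 days ago vs limit 120 → not met
6. condition 'offers tanning services' holds; ventilation assessment 127 days ago vs limit 120 → not met
7. chairs per licensed practitioner 3 > 1 → not met
8. salon license absent → not met
9. continuing-education completion 785 days ago vs limit 730 → not met
10. license renewal 71 days ago vs limit 60 → not met
Not met: 10 of 10

10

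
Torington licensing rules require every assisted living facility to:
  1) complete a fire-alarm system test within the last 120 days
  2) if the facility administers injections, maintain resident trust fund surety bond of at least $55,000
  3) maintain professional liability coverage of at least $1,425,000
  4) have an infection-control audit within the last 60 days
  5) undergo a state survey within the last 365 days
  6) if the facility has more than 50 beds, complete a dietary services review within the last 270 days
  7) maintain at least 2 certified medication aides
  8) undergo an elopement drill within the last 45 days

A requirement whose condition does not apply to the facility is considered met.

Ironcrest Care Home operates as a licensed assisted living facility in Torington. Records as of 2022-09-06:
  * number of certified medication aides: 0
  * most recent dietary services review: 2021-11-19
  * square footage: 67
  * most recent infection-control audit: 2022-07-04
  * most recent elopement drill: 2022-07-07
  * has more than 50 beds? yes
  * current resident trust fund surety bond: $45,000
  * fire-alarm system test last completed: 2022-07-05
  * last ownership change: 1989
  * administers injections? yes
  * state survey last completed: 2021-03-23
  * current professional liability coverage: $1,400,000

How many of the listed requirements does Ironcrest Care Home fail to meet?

7

1. fire-alarm system test 63 days ago vs limit 120 → met
2. condition 'administers injections' holds; resident trust fund surety bond $45,000 < $55,000 → not met
3. professional liability coverage $1,400,000 < $1,425,000 → not met
4. infection-control audit 64 days ago vs limit 60 → not met
5. state survey 532 days ago vs limit 365 → not met
6. condition 'has more than 50 beds' holds; dietary services review 291 days ago vs limit 270 → not met
7. certified medication aides 0 < 2 → not met
8. elopement drill 61 days ago vs limit 45 → not met
Not met: 7 of 8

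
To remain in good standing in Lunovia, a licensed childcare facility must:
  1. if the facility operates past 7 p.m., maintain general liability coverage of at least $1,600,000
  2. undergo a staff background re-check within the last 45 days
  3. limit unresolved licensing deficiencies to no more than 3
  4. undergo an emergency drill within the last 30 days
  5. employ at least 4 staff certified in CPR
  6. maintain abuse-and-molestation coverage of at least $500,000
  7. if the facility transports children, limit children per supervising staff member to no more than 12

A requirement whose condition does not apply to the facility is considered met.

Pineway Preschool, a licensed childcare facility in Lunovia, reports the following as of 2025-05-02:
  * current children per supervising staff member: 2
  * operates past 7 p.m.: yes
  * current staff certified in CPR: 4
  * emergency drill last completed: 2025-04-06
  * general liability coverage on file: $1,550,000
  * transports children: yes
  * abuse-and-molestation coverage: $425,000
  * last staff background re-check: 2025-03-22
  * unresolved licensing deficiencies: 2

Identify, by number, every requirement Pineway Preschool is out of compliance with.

1, 6

1. condition 'operates past 7 p.m.' holds; general liability coverage $1,550,000 < $1,600,000 → not met
2. staff background re-check 41 days ago vs limit 45 → met
3. unresolved licensing deficiencies 2 ≤ 3 → met
4. emergency drill 26 days ago vs limit 30 → met
5. staff certified in CPR 4 ≥ 4 → met
6. abuse-and-molestation coverage $425,000 < $500,000 → not met
7. condition 'transports children' holds; children per supervising staff member 2 ≤ 12 → met
Not met: 1, 6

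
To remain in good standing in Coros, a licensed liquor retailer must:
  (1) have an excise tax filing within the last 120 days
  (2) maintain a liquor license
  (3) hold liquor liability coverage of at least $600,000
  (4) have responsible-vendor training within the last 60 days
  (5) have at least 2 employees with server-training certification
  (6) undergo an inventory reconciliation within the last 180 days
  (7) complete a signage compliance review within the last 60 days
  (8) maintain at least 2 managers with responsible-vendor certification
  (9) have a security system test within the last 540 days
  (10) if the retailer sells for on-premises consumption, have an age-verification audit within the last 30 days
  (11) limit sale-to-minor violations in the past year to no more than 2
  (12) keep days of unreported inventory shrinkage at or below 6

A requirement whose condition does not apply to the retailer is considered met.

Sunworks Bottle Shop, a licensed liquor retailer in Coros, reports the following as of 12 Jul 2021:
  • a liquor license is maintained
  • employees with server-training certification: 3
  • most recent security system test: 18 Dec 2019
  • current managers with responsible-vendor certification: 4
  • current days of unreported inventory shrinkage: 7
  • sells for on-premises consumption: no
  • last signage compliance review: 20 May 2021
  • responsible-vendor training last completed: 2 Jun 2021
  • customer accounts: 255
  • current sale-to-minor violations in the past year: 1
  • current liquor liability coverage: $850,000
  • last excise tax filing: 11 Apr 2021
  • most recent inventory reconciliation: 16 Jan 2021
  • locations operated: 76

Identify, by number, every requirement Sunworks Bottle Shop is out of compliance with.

1. excise tax filing 92 days ago vs limit 120 → met
2. liquor license present → met
3. liquor liability coverage $850,000 ≥ $600,000 → met
4. responsible-vendor training 40 days ago vs limit 60 → met
5. employees with server-training certification 3 ≥ 2 → met
6. inventory reconciliation 177 days ago vs limit 180 → met
7. signage compliance review 53 days ago vs limit 60 → met
8. managers with responsible-vendor certification 4 ≥ 2 → met
9. security system test 572 days ago vs limit 540 → not met
10. condition 'sells for on-premises consumption' does not hold → requirement n/a → met
11. sale-to-minor violations in the past year 1 ≤ 2 → met
12. days of unreported inventory shrinkage 7 > 6 → not met
Not met: 9, 12

9, 12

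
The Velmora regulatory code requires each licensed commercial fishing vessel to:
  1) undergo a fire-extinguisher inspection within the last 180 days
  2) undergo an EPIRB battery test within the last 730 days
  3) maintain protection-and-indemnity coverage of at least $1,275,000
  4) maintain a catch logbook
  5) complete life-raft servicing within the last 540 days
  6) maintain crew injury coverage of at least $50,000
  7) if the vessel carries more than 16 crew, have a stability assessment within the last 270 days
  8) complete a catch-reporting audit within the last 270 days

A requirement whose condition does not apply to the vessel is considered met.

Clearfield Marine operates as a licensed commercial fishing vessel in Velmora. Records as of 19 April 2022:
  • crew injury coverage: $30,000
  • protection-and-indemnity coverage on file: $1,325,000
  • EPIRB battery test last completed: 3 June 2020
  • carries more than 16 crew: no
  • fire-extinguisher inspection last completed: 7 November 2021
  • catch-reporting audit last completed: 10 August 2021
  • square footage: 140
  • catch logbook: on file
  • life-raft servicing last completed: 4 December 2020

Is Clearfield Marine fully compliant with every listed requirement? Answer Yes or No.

1. fire-extinguisher inspection 163 days ago vs limit 180 → met
2. EPIRB battery test 685 days ago vs limit 730 → met
3. protection-and-indemnity coverage $1,325,000 ≥ $1,275,000 → met
4. catch logbook present → met
5. life-raft servicing 501 days ago vs limit 540 → met
6. crew injury coverage $30,000 < $50,000 → not met
7. condition 'carries more than 16 crew' does not hold → requirement n/a → met
8. catch-reporting audit 252 days ago vs limit 270 → met
Not met: 6

No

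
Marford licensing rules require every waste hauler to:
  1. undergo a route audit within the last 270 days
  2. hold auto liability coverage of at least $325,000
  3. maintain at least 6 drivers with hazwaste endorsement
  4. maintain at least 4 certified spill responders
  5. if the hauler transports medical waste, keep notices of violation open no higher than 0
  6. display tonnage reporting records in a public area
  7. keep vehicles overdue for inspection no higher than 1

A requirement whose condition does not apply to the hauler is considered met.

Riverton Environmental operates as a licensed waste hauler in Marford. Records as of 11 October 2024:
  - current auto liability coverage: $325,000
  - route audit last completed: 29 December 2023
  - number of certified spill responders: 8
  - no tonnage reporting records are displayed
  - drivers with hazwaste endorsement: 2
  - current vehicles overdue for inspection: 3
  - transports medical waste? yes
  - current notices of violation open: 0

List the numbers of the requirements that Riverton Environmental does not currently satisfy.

1, 3, 6, 7

1. route audit 287 days ago vs limit 270 → not met
2. auto liability coverage $325,000 ≥ $325,000 → met
3. drivers with hazwaste endorsement 2 < 6 → not met
4. certified spill responders 8 ≥ 4 → met
5. condition 'transports medical waste' holds; notices of violation open 0 ≤ 0 → met
6. tonnage reporting records absent → not met
7. vehicles overdue for inspection 3 > 1 → not met
Not met: 1, 3, 6, 7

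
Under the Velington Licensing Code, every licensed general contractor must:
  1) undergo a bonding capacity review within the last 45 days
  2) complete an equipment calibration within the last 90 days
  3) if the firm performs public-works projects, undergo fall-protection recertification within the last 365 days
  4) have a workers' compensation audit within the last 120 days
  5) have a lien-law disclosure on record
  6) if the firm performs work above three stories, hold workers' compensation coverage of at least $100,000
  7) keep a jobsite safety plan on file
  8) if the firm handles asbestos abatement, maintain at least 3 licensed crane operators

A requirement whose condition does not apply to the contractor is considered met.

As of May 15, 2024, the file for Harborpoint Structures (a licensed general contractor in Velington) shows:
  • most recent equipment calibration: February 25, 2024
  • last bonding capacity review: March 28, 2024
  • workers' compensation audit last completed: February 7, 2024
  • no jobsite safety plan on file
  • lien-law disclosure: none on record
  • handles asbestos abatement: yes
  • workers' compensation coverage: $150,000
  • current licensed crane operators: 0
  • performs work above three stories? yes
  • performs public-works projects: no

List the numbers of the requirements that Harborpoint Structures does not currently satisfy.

1. bonding capacity review 48 days ago vs limit 45 → not met
2. equipment calibration 80 days ago vs limit 90 → met
3. condition 'performs public-works projects' does not hold → requirement n/a → met
4. workers' compensation audit 98 days ago vs limit 120 → met
5. lien-law disclosure absent → not met
6. condition 'performs work above three stories' holds; workers' compensation coverage $150,000 ≥ $100,000 → met
7. jobsite safety plan absent → not met
8. condition 'handles asbestos abatement' holds; licensed crane operators 0 < 3 → not met
Not met: 1, 5, 7, 8

1, 5, 7, 8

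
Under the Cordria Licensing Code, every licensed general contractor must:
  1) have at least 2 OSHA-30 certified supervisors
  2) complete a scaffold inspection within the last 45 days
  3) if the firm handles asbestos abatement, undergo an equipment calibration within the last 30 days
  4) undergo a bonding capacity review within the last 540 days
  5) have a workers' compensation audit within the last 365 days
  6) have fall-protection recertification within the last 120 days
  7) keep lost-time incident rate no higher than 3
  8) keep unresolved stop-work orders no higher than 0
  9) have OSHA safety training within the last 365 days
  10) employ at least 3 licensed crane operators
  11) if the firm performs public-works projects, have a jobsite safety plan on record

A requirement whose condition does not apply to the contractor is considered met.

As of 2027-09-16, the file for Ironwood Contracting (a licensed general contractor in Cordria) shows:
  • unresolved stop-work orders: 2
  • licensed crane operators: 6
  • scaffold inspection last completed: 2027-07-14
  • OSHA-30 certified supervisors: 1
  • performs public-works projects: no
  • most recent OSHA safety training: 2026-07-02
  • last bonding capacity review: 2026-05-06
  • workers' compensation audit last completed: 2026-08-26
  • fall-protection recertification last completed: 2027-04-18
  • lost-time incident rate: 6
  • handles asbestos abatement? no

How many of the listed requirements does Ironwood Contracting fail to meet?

7

1. OSHA-30 certified supervisors 1 < 2 → not met
2. scaffold inspection 64 days ago vs limit 45 → not met
3. condition 'handles asbestos abatement' does not hold → requirement n/a → met
4. bonding capacity review 498 days ago vs limit 540 → met
5. workers' compensation audit 386 days ago vs limit 365 → not met
6. fall-protection recertification 151 days ago vs limit 120 → not met
7. lost-time incident rate 6 > 3 → not met
8. unresolved stop-work orders 2 > 0 → not met
9. OSHA safety training 441 days ago vs limit 365 → not met
10. licensed crane operators 6 ≥ 3 → met
11. condition 'performs public-works projects' does not hold → requirement n/a → met
Not met: 7 of 11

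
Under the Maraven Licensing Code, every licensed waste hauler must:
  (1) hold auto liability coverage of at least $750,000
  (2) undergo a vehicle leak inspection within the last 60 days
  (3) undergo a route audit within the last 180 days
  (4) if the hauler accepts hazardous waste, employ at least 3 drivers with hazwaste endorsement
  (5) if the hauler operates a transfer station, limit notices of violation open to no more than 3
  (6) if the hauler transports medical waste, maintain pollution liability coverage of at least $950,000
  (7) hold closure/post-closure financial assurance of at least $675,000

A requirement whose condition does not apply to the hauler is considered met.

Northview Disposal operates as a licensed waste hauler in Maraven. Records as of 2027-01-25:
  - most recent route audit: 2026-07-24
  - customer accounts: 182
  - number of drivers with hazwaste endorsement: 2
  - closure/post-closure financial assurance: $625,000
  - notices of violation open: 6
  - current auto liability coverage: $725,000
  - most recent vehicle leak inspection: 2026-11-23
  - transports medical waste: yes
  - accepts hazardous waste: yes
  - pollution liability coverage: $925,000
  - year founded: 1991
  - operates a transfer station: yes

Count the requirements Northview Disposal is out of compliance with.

7

1. auto liability coverage $725,000 < $750,000 → not met
2. vehicle leak inspection 63 days ago vs limit 60 → not met
3. route audit 185 days ago vs limit 180 → not met
4. condition 'accepts hazardous waste' holds; drivers with hazwaste endorsement 2 < 3 → not met
5. condition 'operates a transfer station' holds; notices of violation open 6 > 3 → not met
6. condition 'transports medical waste' holds; pollution liability coverage $925,000 < $950,000 → not met
7. closure/post-closure financial assurance $625,000 < $675,000 → not met
Not met: 7 of 7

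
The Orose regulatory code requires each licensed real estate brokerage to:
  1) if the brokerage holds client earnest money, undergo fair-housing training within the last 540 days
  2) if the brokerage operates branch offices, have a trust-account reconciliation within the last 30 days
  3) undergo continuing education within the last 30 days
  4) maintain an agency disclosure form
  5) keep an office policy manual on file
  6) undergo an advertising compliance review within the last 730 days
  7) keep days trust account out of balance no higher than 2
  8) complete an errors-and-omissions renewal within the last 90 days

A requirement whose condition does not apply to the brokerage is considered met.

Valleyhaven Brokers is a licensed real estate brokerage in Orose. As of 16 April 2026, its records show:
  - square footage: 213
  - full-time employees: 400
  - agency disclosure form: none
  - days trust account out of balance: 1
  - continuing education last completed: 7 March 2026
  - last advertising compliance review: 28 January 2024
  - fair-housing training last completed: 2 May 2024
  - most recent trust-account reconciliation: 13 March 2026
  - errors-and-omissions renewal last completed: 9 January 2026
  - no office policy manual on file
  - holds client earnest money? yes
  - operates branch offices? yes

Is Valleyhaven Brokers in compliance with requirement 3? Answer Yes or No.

No

3. continuing education 40 days ago vs limit 30 → not met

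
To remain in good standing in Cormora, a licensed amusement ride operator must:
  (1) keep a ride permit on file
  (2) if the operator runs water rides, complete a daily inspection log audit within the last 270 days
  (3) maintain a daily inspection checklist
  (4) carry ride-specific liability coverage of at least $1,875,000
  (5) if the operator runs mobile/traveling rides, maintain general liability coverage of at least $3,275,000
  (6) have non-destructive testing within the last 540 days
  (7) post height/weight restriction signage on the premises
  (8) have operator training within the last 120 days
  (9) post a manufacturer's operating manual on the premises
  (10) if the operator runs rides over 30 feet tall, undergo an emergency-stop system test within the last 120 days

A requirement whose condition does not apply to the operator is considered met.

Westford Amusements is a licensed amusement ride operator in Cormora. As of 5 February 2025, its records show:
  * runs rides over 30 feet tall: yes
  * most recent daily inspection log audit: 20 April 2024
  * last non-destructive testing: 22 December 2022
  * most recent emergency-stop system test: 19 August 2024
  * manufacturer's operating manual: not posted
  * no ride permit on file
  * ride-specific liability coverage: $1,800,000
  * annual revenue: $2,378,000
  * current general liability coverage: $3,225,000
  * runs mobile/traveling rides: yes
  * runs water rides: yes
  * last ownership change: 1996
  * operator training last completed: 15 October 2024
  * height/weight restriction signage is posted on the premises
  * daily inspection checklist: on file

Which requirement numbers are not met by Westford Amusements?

1. ride permit absent → not met
2. condition 'runs water rides' holds; daily inspection log audit 291 days ago vs limit 270 → not met
3. daily inspection checklist present → met
4. ride-specific liability coverage $1,800,000 < $1,875,000 → not met
5. condition 'runs mobile/traveling rides' holds; general liability coverage $3,225,000 < $3,275,000 → not met
6. non-destructive testing 776 days ago vs limit 540 → not met
7. height/weight restriction signage present → met
8. operator training 113 days ago vs limit 120 → met
9. manufacturer's operating manual absent → not met
10. condition 'runs rides over 30 feet tall' holds; emergency-stop system test 170 days ago vs limit 120 → not met
Not met: 1, 2, 4, 5, 6, 9, 10

1, 2, 4, 5, 6, 9, 10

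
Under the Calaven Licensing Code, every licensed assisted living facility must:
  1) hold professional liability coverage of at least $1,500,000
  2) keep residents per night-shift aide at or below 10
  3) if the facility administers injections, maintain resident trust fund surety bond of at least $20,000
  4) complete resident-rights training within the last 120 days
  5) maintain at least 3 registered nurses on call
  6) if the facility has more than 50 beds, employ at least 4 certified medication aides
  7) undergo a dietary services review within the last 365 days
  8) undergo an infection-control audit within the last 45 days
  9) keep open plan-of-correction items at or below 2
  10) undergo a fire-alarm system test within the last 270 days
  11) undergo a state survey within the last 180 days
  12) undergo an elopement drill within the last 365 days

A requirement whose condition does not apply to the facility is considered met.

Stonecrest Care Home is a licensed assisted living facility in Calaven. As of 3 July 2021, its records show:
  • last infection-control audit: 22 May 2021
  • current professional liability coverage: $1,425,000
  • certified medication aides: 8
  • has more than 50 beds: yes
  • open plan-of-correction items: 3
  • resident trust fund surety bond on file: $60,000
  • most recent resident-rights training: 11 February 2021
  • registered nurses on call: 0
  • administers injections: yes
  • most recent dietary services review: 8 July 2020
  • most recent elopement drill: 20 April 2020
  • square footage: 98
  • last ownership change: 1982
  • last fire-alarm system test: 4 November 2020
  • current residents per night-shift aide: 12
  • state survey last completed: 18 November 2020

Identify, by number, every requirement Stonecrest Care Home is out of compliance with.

1, 2, 4, 5, 9, 11, 12

1. professional liability coverage $1,425,000 < $1,500,000 → not met
2. residents per night-shift aide 12 > 10 → not met
3. condition 'administers injections' holds; resident trust fund surety bond $60,000 ≥ $20,000 → met
4. resident-rights training 142 days ago vs limit 120 → not met
5. registered nurses on call 0 < 3 → not met
6. condition 'has more than 50 beds' holds; certified medication aides 8 ≥ 4 → met
7. dietary services review 360 days ago vs limit 365 → met
8. infection-control audit 42 days ago vs limit 45 → met
9. open plan-of-correction items 3 > 2 → not met
10. fire-alarm system test 241 days ago vs limit 270 → met
11. state survey 227 days ago vs limit 180 → not met
12. elopement drill 439 days ago vs limit 365 → not met
Not met: 1, 2, 4, 5, 9, 11, 12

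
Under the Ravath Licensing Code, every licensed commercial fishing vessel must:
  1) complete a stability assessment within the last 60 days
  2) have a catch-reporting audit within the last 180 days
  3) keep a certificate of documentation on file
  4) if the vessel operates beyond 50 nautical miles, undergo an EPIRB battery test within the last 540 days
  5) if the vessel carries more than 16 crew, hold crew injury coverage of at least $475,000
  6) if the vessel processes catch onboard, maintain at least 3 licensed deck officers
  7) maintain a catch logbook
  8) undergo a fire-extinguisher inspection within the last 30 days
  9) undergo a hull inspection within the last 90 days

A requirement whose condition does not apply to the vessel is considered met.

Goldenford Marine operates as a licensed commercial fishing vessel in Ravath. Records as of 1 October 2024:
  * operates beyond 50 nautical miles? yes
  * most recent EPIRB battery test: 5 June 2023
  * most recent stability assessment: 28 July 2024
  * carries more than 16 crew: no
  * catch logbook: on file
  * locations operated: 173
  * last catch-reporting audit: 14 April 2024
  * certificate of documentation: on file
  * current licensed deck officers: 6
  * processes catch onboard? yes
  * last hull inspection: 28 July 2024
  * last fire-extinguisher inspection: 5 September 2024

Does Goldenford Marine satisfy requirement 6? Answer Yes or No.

6. condition 'processes catch onboard' holds; licensed deck officers 6 ≥ 3 → met

Yes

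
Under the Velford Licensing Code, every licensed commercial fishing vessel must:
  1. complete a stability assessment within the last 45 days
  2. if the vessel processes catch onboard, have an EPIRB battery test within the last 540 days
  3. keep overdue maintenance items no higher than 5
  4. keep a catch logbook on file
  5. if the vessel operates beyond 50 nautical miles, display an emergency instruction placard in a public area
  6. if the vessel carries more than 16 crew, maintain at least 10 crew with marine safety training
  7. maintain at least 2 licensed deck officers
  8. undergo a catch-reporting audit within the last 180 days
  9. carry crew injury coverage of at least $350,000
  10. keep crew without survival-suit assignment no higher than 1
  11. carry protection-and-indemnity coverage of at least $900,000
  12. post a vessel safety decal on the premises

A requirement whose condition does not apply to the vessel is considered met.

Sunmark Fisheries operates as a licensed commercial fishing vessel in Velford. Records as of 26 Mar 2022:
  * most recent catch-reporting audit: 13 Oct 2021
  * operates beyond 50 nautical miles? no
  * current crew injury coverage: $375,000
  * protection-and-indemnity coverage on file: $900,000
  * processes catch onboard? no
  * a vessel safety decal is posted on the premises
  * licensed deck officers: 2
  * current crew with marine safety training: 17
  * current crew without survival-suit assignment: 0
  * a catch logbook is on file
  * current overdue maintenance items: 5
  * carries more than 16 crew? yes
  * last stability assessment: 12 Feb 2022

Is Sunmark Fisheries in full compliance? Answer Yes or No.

1. stability assessment 42 days ago vs limit 45 → met
2. condition 'processes catch onboard' does not hold → requirement n/a → met
3. overdue maintenance items 5 ≤ 5 → met
4. catch logbook present → met
5. condition 'operates beyond 50 nautical miles' does not hold → requirement n/a → met
6. condition 'carries more than 16 crew' holds; crew with marine safety training 17 ≥ 10 → met
7. licensed deck officers 2 ≥ 2 → met
8. catch-reporting audit 164 days ago vs limit 180 → met
9. crew injury coverage $375,000 ≥ $350,000 → met
10. crew without survival-suit assignment 0 ≤ 1 → met
11. protection-and-indemnity coverage $900,000 ≥ $900,000 → met
12. vessel safety decal present → met
All met.

Yes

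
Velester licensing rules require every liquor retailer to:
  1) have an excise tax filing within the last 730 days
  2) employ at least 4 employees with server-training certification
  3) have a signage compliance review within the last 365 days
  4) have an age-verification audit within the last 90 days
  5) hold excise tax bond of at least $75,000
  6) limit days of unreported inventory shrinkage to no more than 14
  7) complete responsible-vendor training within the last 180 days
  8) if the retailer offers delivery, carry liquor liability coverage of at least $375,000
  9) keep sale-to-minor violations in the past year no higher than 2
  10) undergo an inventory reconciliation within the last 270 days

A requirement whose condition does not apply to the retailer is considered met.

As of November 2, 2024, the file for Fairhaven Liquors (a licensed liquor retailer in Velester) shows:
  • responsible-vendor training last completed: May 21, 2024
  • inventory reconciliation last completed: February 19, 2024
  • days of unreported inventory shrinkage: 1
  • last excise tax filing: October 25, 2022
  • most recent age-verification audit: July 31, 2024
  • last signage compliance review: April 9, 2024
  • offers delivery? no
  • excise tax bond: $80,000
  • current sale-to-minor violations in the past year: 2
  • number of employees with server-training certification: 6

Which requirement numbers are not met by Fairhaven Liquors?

1. excise tax filing 739 days ago vs limit 730 → not met
2. employees with server-training certification 6 ≥ 4 → met
3. signage compliance review 207 days ago vs limit 365 → met
4. age-verification audit 94 days ago vs limit 90 → not met
5. excise tax bond $80,000 ≥ $75,000 → met
6. days of unreported inventory shrinkage 1 ≤ 14 → met
7. responsible-vendor training 165 days ago vs limit 180 → met
8. condition 'offers delivery' does not hold → requirement n/a → met
9. sale-to-minor violations in the past year 2 ≤ 2 → met
10. inventory reconciliation 257 days ago vs limit 270 → met
Not met: 1, 4

1, 4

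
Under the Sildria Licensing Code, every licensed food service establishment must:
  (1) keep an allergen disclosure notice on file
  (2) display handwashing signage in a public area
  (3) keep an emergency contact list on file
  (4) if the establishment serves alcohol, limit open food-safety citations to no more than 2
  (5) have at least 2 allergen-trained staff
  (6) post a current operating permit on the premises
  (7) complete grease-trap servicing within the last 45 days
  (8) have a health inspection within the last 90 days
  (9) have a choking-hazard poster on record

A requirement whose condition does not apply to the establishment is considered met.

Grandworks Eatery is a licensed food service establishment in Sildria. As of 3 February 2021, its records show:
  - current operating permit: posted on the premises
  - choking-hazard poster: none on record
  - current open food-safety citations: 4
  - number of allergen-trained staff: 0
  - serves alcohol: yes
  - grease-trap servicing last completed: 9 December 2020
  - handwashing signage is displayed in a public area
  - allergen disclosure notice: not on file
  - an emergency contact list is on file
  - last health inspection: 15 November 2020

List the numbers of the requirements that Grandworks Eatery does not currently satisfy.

1. allergen disclosure notice absent → not met
2. handwashing signage present → met
3. emergency contact list present → met
4. condition 'serves alcohol' holds; open food-safety citations 4 > 2 → not met
5. allergen-trained staff 0 < 2 → not met
6. current operating permit present → met
7. grease-trap servicing 56 days ago vs limit 45 → not met
8. health inspection 80 days ago vs limit 90 → met
9. choking-hazard poster absent → not met
Not met: 1, 4, 5, 7, 9

1, 4, 5, 7, 9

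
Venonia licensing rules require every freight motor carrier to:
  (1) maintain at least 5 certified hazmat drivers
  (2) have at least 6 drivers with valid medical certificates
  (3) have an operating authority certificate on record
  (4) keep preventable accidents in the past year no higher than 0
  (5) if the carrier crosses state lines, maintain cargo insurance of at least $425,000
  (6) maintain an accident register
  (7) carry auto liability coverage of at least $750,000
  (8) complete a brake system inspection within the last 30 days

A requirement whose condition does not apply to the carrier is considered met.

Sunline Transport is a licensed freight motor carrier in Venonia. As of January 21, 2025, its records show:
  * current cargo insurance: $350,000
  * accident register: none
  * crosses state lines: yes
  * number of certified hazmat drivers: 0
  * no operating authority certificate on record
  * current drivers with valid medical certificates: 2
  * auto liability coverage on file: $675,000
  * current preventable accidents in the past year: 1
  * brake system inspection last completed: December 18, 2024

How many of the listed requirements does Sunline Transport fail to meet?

1. certified hazmat drivers 0 < 5 → not met
2. drivers with valid medical certificates 2 < 6 → not met
3. operating authority certificate absent → not met
4. preventable accidents in the past year 1 > 0 → not met
5. condition 'crosses state lines' holds; cargo insurance $350,000 < $425,000 → not met
6. accident register absent → not met
7. auto liability coverage $675,000 < $750,000 → not met
8. brake system inspection 34 days ago vs limit 30 → not met
Not met: 8 of 8

8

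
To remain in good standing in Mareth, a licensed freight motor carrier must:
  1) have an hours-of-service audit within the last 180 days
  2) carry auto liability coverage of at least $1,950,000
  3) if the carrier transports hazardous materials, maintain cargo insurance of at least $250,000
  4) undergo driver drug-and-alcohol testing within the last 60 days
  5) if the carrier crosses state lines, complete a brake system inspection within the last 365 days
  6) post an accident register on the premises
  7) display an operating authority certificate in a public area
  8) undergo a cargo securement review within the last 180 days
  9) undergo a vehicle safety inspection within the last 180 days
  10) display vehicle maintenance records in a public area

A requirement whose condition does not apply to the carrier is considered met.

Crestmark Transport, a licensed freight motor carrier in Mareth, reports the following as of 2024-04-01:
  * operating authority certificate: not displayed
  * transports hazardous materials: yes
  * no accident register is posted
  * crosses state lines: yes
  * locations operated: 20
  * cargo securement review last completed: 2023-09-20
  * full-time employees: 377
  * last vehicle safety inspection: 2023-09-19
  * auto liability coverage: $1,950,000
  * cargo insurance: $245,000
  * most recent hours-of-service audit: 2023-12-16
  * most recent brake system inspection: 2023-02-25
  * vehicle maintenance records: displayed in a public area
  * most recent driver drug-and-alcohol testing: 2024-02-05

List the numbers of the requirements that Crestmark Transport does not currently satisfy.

1. hours-of-service audit 107 days ago vs limit 180 → met
2. auto liability coverage $1,950,000 ≥ $1,950,000 → met
3. condition 'transports hazardous materials' holds; cargo insurance $245,000 < $250,000 → not met
4. driver drug-and-alcohol testing 56 days ago vs limit 60 → met
5. condition 'crosses state lines' holds; brake system inspection 401 days ago vs limit 365 → not met
6. accident register absent → not met
7. operating authority certificate absent → not met
8. cargo securement review 194 days ago vs limit 180 → not met
9. vehicle safety inspection 195 days ago vs limit 180 → not met
10. vehicle maintenance records present → met
Not met: 3, 5, 6, 7, 8, 9

3, 5, 6, 7, 8, 9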